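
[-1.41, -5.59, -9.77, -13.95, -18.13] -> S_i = -1.41 + -4.18*i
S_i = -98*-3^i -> [-98, 294, -882, 2646, -7938]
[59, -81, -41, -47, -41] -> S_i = Random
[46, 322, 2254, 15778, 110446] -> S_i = 46*7^i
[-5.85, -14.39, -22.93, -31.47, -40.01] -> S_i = -5.85 + -8.54*i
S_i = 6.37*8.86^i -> [6.37, 56.44, 500.04, 4430.38, 39253.13]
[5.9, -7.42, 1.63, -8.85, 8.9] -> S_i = Random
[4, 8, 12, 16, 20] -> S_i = 4 + 4*i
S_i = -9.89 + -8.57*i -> [-9.89, -18.46, -27.03, -35.6, -44.17]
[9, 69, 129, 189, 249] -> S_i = 9 + 60*i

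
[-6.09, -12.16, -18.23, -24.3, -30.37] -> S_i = -6.09 + -6.07*i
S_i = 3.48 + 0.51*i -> [3.48, 3.99, 4.5, 5.01, 5.52]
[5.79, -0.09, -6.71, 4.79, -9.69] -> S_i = Random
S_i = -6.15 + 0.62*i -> [-6.15, -5.53, -4.91, -4.29, -3.67]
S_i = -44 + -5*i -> [-44, -49, -54, -59, -64]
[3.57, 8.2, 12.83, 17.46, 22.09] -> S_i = 3.57 + 4.63*i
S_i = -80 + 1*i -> [-80, -79, -78, -77, -76]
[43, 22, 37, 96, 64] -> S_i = Random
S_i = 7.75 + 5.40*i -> [7.75, 13.15, 18.55, 23.95, 29.35]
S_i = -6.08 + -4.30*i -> [-6.08, -10.38, -14.68, -18.98, -23.28]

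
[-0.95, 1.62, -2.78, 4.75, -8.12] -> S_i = -0.95*(-1.71)^i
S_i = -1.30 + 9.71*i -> [-1.3, 8.41, 18.12, 27.83, 37.54]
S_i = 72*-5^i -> [72, -360, 1800, -9000, 45000]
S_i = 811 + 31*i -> [811, 842, 873, 904, 935]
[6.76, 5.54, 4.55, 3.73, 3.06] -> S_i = 6.76*0.82^i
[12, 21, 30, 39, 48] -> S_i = 12 + 9*i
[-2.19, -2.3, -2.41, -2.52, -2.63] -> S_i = -2.19 + -0.11*i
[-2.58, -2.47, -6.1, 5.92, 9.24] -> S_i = Random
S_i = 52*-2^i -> [52, -104, 208, -416, 832]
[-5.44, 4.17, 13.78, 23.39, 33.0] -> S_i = -5.44 + 9.61*i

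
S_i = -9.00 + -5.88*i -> [-9.0, -14.88, -20.76, -26.64, -32.52]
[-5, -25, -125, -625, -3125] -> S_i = -5*5^i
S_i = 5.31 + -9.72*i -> [5.31, -4.41, -14.13, -23.85, -33.57]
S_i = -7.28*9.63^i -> [-7.28, -70.11, -675.12, -6501.45, -62608.97]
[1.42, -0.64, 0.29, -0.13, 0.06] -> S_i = 1.42*(-0.45)^i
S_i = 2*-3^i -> [2, -6, 18, -54, 162]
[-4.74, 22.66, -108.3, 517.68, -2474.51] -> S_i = -4.74*(-4.78)^i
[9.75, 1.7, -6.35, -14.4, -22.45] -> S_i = 9.75 + -8.05*i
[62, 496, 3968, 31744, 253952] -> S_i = 62*8^i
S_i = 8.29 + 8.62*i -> [8.29, 16.91, 25.53, 34.15, 42.77]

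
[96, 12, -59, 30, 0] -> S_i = Random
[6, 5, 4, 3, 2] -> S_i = 6 + -1*i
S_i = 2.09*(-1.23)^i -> [2.09, -2.57, 3.16, -3.89, 4.78]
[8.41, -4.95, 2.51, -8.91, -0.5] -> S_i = Random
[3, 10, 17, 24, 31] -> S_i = 3 + 7*i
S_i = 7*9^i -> [7, 63, 567, 5103, 45927]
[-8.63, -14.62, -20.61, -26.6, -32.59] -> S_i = -8.63 + -5.99*i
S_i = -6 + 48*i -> [-6, 42, 90, 138, 186]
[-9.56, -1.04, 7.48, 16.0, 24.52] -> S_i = -9.56 + 8.52*i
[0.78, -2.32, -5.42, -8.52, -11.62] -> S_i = 0.78 + -3.10*i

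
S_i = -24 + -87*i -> [-24, -111, -198, -285, -372]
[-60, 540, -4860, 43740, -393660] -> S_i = -60*-9^i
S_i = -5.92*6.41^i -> [-5.92, -37.95, -243.24, -1559.18, -9994.33]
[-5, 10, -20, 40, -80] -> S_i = -5*-2^i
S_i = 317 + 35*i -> [317, 352, 387, 422, 457]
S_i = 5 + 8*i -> [5, 13, 21, 29, 37]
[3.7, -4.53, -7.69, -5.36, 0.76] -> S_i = Random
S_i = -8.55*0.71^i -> [-8.55, -6.07, -4.31, -3.06, -2.17]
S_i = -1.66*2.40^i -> [-1.66, -3.98, -9.56, -22.95, -55.07]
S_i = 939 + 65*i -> [939, 1004, 1069, 1134, 1199]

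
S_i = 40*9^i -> [40, 360, 3240, 29160, 262440]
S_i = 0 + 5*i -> [0, 5, 10, 15, 20]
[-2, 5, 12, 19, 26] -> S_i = -2 + 7*i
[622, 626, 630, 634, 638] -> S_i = 622 + 4*i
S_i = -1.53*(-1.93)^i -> [-1.53, 2.95, -5.7, 11.0, -21.23]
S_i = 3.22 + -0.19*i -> [3.22, 3.03, 2.84, 2.65, 2.46]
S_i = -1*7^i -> [-1, -7, -49, -343, -2401]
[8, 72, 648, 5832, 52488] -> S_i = 8*9^i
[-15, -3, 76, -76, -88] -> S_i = Random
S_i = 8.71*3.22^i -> [8.71, 28.05, 90.31, 290.79, 936.36]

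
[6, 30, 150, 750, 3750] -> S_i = 6*5^i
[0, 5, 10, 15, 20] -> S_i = 0 + 5*i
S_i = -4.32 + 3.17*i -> [-4.32, -1.15, 2.02, 5.19, 8.36]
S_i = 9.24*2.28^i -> [9.24, 21.07, 48.03, 109.52, 249.7]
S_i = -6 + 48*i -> [-6, 42, 90, 138, 186]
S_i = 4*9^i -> [4, 36, 324, 2916, 26244]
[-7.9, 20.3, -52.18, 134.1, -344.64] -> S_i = -7.90*(-2.57)^i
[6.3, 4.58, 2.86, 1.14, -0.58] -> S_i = 6.30 + -1.72*i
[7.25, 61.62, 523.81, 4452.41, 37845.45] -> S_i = 7.25*8.50^i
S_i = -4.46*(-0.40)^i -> [-4.46, 1.78, -0.71, 0.29, -0.11]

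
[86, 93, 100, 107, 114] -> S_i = 86 + 7*i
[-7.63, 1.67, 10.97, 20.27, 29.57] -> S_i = -7.63 + 9.30*i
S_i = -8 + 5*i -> [-8, -3, 2, 7, 12]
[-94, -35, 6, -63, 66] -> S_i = Random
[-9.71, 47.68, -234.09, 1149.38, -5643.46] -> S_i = -9.71*(-4.91)^i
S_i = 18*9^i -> [18, 162, 1458, 13122, 118098]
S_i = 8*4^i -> [8, 32, 128, 512, 2048]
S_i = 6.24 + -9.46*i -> [6.24, -3.22, -12.68, -22.14, -31.6]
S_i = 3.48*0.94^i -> [3.48, 3.27, 3.07, 2.89, 2.72]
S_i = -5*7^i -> [-5, -35, -245, -1715, -12005]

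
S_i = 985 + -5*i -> [985, 980, 975, 970, 965]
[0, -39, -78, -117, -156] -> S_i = 0 + -39*i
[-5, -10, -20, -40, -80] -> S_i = -5*2^i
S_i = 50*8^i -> [50, 400, 3200, 25600, 204800]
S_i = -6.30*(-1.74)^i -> [-6.3, 10.96, -19.07, 33.19, -57.75]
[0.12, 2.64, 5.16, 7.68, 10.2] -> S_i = 0.12 + 2.52*i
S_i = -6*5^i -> [-6, -30, -150, -750, -3750]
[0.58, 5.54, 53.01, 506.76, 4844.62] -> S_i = 0.58*9.56^i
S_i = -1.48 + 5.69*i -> [-1.48, 4.21, 9.9, 15.59, 21.28]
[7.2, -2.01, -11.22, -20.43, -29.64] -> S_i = 7.20 + -9.21*i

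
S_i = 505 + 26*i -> [505, 531, 557, 583, 609]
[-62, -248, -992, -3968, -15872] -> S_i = -62*4^i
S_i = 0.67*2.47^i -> [0.67, 1.65, 4.09, 10.1, 24.94]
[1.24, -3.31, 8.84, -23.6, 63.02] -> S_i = 1.24*(-2.67)^i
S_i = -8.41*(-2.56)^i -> [-8.41, 21.53, -55.12, 141.1, -361.21]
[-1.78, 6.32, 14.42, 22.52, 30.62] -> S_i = -1.78 + 8.10*i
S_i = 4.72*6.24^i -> [4.72, 29.45, 183.79, 1146.82, 7156.17]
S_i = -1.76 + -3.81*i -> [-1.76, -5.57, -9.38, -13.19, -17.0]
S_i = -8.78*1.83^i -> [-8.78, -16.07, -29.4, -53.81, -98.47]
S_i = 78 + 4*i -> [78, 82, 86, 90, 94]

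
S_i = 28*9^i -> [28, 252, 2268, 20412, 183708]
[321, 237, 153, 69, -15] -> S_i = 321 + -84*i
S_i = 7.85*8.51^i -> [7.85, 66.8, 568.5, 4837.92, 41170.67]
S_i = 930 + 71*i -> [930, 1001, 1072, 1143, 1214]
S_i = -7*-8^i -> [-7, 56, -448, 3584, -28672]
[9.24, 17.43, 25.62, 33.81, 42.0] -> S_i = 9.24 + 8.19*i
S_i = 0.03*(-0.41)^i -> [0.03, -0.01, 0.01, -0.0, 0.0]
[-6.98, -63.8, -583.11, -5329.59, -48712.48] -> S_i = -6.98*9.14^i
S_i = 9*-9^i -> [9, -81, 729, -6561, 59049]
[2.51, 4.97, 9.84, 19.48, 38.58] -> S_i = 2.51*1.98^i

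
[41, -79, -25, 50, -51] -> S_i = Random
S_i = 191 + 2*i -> [191, 193, 195, 197, 199]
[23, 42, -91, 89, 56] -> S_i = Random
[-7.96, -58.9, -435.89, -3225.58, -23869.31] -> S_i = -7.96*7.40^i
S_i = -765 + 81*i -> [-765, -684, -603, -522, -441]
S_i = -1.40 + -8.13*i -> [-1.4, -9.53, -17.66, -25.79, -33.92]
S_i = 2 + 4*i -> [2, 6, 10, 14, 18]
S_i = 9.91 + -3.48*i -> [9.91, 6.43, 2.95, -0.53, -4.01]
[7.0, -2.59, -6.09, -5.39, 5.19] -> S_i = Random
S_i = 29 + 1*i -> [29, 30, 31, 32, 33]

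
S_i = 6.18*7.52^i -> [6.18, 46.47, 349.48, 2628.1, 19763.32]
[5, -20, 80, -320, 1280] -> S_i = 5*-4^i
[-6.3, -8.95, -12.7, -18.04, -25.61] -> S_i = -6.30*1.42^i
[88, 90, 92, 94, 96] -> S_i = 88 + 2*i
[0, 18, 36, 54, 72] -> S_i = 0 + 18*i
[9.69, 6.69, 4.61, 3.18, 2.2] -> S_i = 9.69*0.69^i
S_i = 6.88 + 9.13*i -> [6.88, 16.01, 25.14, 34.27, 43.4]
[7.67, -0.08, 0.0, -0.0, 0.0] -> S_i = 7.67*(-0.01)^i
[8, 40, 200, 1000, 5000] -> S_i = 8*5^i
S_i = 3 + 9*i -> [3, 12, 21, 30, 39]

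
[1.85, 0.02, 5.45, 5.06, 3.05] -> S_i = Random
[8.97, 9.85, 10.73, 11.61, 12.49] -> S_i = 8.97 + 0.88*i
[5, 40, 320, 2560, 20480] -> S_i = 5*8^i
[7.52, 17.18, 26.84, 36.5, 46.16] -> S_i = 7.52 + 9.66*i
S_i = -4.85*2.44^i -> [-4.85, -11.83, -28.87, -70.45, -171.91]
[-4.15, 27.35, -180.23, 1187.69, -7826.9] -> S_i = -4.15*(-6.59)^i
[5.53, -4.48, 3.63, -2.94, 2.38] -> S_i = 5.53*(-0.81)^i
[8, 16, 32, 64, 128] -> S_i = 8*2^i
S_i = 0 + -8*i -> [0, -8, -16, -24, -32]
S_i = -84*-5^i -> [-84, 420, -2100, 10500, -52500]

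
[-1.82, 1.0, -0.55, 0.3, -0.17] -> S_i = -1.82*(-0.55)^i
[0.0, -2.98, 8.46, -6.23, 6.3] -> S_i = Random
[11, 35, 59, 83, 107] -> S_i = 11 + 24*i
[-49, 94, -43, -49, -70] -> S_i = Random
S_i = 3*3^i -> [3, 9, 27, 81, 243]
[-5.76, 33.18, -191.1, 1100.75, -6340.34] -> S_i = -5.76*(-5.76)^i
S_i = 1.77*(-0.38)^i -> [1.77, -0.67, 0.26, -0.1, 0.04]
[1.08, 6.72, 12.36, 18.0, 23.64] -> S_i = 1.08 + 5.64*i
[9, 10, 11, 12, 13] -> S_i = 9 + 1*i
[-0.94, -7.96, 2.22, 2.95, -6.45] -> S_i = Random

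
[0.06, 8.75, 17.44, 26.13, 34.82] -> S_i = 0.06 + 8.69*i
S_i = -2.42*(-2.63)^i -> [-2.42, 6.36, -16.74, 44.02, -115.78]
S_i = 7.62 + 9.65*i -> [7.62, 17.27, 26.92, 36.57, 46.22]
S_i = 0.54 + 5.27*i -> [0.54, 5.81, 11.08, 16.35, 21.62]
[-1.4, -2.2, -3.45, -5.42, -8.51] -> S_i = -1.40*1.57^i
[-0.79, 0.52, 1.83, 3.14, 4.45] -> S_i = -0.79 + 1.31*i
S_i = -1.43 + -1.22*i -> [-1.43, -2.65, -3.87, -5.09, -6.31]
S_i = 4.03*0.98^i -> [4.03, 3.95, 3.87, 3.79, 3.72]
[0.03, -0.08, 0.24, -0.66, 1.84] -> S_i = 0.03*(-2.80)^i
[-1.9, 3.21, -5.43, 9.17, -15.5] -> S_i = -1.90*(-1.69)^i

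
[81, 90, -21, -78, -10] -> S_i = Random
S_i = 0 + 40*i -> [0, 40, 80, 120, 160]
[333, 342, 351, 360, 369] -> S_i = 333 + 9*i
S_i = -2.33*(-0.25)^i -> [-2.33, 0.58, -0.15, 0.04, -0.01]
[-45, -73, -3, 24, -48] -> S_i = Random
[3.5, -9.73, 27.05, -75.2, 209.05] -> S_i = 3.50*(-2.78)^i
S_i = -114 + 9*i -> [-114, -105, -96, -87, -78]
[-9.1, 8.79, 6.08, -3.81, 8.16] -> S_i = Random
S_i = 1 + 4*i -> [1, 5, 9, 13, 17]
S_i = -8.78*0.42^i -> [-8.78, -3.69, -1.55, -0.65, -0.27]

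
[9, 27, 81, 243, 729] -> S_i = 9*3^i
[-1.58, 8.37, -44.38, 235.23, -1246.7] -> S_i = -1.58*(-5.30)^i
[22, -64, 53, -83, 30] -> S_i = Random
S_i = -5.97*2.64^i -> [-5.97, -15.76, -41.61, -109.85, -289.99]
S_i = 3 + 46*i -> [3, 49, 95, 141, 187]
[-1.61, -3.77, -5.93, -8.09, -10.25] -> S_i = -1.61 + -2.16*i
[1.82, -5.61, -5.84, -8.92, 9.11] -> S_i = Random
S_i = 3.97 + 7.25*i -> [3.97, 11.22, 18.47, 25.72, 32.97]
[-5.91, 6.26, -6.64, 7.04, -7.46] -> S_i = -5.91*(-1.06)^i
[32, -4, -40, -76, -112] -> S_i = 32 + -36*i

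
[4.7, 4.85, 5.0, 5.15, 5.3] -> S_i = 4.70 + 0.15*i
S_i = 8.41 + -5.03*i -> [8.41, 3.38, -1.65, -6.68, -11.71]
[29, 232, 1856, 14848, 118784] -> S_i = 29*8^i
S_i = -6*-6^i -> [-6, 36, -216, 1296, -7776]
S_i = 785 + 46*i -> [785, 831, 877, 923, 969]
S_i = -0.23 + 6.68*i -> [-0.23, 6.45, 13.13, 19.81, 26.49]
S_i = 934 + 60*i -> [934, 994, 1054, 1114, 1174]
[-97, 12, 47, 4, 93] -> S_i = Random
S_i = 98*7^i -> [98, 686, 4802, 33614, 235298]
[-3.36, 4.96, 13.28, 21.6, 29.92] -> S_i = -3.36 + 8.32*i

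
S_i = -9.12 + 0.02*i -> [-9.12, -9.1, -9.08, -9.06, -9.04]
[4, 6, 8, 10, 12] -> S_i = 4 + 2*i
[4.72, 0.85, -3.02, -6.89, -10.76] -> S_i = 4.72 + -3.87*i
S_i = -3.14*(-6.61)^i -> [-3.14, 20.76, -137.19, 906.85, -5994.26]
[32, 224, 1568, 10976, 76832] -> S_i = 32*7^i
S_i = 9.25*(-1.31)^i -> [9.25, -12.12, 15.87, -20.79, 27.24]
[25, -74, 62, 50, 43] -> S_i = Random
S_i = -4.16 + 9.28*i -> [-4.16, 5.12, 14.4, 23.68, 32.96]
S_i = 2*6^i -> [2, 12, 72, 432, 2592]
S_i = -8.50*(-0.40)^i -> [-8.5, 3.4, -1.36, 0.54, -0.22]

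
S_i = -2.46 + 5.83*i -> [-2.46, 3.37, 9.2, 15.03, 20.86]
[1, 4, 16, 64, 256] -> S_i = 1*4^i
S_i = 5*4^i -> [5, 20, 80, 320, 1280]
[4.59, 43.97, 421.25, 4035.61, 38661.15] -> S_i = 4.59*9.58^i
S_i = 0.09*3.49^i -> [0.09, 0.31, 1.1, 3.83, 13.35]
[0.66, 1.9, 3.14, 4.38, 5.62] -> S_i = 0.66 + 1.24*i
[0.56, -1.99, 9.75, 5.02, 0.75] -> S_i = Random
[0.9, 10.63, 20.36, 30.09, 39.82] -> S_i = 0.90 + 9.73*i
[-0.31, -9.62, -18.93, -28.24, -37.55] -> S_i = -0.31 + -9.31*i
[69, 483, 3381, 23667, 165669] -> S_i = 69*7^i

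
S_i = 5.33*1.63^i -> [5.33, 8.69, 14.16, 23.08, 37.63]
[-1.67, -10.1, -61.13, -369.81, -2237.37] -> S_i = -1.67*6.05^i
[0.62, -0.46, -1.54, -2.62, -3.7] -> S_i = 0.62 + -1.08*i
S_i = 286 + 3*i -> [286, 289, 292, 295, 298]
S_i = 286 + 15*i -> [286, 301, 316, 331, 346]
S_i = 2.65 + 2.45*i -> [2.65, 5.1, 7.55, 10.0, 12.45]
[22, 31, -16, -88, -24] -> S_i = Random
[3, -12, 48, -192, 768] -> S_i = 3*-4^i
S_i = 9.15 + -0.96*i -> [9.15, 8.19, 7.23, 6.27, 5.31]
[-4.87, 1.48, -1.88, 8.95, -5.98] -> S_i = Random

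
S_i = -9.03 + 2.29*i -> [-9.03, -6.74, -4.45, -2.16, 0.13]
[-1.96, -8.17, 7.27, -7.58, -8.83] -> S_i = Random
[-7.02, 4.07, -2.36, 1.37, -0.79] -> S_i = -7.02*(-0.58)^i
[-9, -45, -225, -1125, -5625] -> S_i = -9*5^i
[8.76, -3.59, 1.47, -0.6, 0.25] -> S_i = 8.76*(-0.41)^i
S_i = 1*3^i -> [1, 3, 9, 27, 81]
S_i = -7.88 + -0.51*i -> [-7.88, -8.39, -8.9, -9.41, -9.92]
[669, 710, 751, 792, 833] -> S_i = 669 + 41*i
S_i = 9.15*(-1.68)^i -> [9.15, -15.37, 25.82, -43.39, 72.89]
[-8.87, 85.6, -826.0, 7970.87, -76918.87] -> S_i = -8.87*(-9.65)^i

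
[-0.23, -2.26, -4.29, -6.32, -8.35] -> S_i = -0.23 + -2.03*i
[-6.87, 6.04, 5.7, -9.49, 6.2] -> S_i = Random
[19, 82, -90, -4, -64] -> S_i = Random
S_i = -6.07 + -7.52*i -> [-6.07, -13.59, -21.11, -28.63, -36.15]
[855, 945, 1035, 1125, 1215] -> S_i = 855 + 90*i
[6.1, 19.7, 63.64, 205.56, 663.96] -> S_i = 6.10*3.23^i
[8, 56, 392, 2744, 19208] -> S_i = 8*7^i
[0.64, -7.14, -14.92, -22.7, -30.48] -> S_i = 0.64 + -7.78*i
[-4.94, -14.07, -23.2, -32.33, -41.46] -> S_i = -4.94 + -9.13*i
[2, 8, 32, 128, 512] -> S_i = 2*4^i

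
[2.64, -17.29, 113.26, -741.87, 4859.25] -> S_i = 2.64*(-6.55)^i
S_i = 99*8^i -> [99, 792, 6336, 50688, 405504]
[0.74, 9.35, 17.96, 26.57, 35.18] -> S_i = 0.74 + 8.61*i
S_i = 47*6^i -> [47, 282, 1692, 10152, 60912]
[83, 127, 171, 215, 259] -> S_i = 83 + 44*i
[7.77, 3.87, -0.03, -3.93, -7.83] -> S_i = 7.77 + -3.90*i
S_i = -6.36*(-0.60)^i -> [-6.36, 3.82, -2.29, 1.37, -0.82]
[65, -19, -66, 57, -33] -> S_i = Random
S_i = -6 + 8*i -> [-6, 2, 10, 18, 26]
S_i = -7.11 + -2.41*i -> [-7.11, -9.52, -11.93, -14.34, -16.75]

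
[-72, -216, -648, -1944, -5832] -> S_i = -72*3^i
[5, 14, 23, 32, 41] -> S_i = 5 + 9*i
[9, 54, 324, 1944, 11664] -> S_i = 9*6^i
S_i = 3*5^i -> [3, 15, 75, 375, 1875]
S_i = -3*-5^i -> [-3, 15, -75, 375, -1875]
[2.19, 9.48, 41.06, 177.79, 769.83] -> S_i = 2.19*4.33^i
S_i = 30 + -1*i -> [30, 29, 28, 27, 26]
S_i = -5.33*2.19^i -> [-5.33, -11.67, -25.56, -55.98, -122.6]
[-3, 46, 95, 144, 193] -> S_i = -3 + 49*i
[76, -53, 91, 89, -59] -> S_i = Random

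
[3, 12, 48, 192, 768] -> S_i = 3*4^i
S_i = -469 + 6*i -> [-469, -463, -457, -451, -445]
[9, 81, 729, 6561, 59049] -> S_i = 9*9^i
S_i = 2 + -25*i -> [2, -23, -48, -73, -98]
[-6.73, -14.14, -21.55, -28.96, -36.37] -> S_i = -6.73 + -7.41*i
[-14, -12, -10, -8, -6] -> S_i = -14 + 2*i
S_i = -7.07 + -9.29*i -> [-7.07, -16.36, -25.65, -34.94, -44.23]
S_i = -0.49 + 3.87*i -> [-0.49, 3.38, 7.25, 11.12, 14.99]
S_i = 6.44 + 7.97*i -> [6.44, 14.41, 22.38, 30.35, 38.32]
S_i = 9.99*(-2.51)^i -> [9.99, -25.07, 62.94, -157.97, 396.52]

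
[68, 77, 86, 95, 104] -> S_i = 68 + 9*i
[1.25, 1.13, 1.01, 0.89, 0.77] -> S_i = 1.25 + -0.12*i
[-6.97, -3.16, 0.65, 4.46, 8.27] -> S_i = -6.97 + 3.81*i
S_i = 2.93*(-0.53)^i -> [2.93, -1.55, 0.82, -0.44, 0.23]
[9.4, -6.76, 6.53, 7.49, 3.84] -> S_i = Random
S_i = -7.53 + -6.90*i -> [-7.53, -14.43, -21.33, -28.23, -35.13]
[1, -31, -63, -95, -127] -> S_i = 1 + -32*i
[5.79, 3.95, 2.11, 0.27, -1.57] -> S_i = 5.79 + -1.84*i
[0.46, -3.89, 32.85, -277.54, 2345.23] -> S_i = 0.46*(-8.45)^i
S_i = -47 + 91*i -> [-47, 44, 135, 226, 317]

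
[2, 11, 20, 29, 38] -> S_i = 2 + 9*i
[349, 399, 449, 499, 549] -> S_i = 349 + 50*i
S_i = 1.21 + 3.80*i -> [1.21, 5.01, 8.81, 12.61, 16.41]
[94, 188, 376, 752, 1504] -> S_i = 94*2^i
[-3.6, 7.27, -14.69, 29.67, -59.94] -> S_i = -3.60*(-2.02)^i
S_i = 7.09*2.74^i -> [7.09, 19.43, 53.23, 145.85, 399.62]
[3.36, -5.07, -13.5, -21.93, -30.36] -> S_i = 3.36 + -8.43*i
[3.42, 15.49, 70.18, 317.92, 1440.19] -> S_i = 3.42*4.53^i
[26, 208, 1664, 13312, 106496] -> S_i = 26*8^i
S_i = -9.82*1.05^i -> [-9.82, -10.31, -10.83, -11.37, -11.94]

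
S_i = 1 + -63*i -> [1, -62, -125, -188, -251]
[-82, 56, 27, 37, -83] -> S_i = Random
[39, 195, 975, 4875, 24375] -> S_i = 39*5^i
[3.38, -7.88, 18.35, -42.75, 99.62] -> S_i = 3.38*(-2.33)^i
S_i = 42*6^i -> [42, 252, 1512, 9072, 54432]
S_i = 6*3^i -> [6, 18, 54, 162, 486]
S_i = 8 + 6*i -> [8, 14, 20, 26, 32]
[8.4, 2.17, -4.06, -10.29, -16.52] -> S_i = 8.40 + -6.23*i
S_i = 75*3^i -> [75, 225, 675, 2025, 6075]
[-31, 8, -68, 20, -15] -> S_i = Random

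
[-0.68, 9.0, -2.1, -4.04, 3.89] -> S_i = Random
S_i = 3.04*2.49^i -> [3.04, 7.57, 18.85, 46.93, 116.86]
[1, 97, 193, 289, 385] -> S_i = 1 + 96*i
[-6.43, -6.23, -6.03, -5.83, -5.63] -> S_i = -6.43 + 0.20*i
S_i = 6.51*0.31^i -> [6.51, 2.02, 0.63, 0.19, 0.06]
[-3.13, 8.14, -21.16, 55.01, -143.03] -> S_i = -3.13*(-2.60)^i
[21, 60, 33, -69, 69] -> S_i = Random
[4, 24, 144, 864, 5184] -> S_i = 4*6^i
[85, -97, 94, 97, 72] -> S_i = Random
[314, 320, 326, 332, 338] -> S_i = 314 + 6*i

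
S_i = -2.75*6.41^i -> [-2.75, -17.63, -112.99, -724.28, -4642.64]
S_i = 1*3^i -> [1, 3, 9, 27, 81]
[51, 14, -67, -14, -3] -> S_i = Random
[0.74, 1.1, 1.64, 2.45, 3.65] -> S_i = 0.74*1.49^i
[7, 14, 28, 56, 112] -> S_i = 7*2^i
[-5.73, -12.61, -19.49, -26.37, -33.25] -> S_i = -5.73 + -6.88*i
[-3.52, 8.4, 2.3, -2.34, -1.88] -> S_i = Random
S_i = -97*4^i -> [-97, -388, -1552, -6208, -24832]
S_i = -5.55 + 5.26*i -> [-5.55, -0.29, 4.97, 10.23, 15.49]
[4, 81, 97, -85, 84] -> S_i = Random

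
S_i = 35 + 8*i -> [35, 43, 51, 59, 67]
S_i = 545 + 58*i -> [545, 603, 661, 719, 777]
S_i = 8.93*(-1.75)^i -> [8.93, -15.63, 27.35, -47.86, 83.75]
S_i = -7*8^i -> [-7, -56, -448, -3584, -28672]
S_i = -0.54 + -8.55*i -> [-0.54, -9.09, -17.64, -26.19, -34.74]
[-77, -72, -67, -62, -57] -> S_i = -77 + 5*i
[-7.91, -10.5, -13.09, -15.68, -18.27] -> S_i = -7.91 + -2.59*i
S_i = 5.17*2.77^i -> [5.17, 14.32, 39.67, 109.88, 304.38]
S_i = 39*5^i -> [39, 195, 975, 4875, 24375]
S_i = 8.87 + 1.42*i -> [8.87, 10.29, 11.71, 13.13, 14.55]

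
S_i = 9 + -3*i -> [9, 6, 3, 0, -3]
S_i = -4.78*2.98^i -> [-4.78, -14.24, -42.45, -126.5, -376.96]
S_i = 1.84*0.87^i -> [1.84, 1.6, 1.39, 1.21, 1.05]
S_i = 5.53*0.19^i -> [5.53, 1.05, 0.2, 0.04, 0.01]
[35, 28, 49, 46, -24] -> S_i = Random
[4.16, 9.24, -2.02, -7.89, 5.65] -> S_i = Random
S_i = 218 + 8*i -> [218, 226, 234, 242, 250]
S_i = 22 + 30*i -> [22, 52, 82, 112, 142]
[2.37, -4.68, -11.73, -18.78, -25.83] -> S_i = 2.37 + -7.05*i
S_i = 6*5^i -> [6, 30, 150, 750, 3750]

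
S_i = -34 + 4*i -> [-34, -30, -26, -22, -18]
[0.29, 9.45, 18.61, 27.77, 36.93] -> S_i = 0.29 + 9.16*i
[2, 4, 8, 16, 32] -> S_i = 2*2^i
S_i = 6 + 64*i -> [6, 70, 134, 198, 262]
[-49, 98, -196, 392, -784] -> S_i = -49*-2^i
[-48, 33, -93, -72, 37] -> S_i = Random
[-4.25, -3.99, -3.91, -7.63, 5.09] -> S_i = Random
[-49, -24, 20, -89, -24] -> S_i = Random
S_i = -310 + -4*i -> [-310, -314, -318, -322, -326]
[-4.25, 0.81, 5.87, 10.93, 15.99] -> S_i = -4.25 + 5.06*i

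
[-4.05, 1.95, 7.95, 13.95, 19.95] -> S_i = -4.05 + 6.00*i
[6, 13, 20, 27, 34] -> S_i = 6 + 7*i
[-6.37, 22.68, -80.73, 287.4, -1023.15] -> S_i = -6.37*(-3.56)^i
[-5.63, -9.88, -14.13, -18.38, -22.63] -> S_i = -5.63 + -4.25*i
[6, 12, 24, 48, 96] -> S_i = 6*2^i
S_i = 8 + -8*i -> [8, 0, -8, -16, -24]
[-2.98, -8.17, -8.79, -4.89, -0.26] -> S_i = Random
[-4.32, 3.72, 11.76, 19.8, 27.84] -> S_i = -4.32 + 8.04*i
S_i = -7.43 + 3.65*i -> [-7.43, -3.78, -0.13, 3.52, 7.17]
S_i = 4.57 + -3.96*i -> [4.57, 0.61, -3.35, -7.31, -11.27]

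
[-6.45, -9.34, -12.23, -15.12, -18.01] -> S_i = -6.45 + -2.89*i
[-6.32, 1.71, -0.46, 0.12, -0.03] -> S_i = -6.32*(-0.27)^i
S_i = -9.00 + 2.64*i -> [-9.0, -6.36, -3.72, -1.08, 1.56]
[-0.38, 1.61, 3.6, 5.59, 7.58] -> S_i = -0.38 + 1.99*i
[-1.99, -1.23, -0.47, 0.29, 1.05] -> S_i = -1.99 + 0.76*i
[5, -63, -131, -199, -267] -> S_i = 5 + -68*i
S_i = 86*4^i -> [86, 344, 1376, 5504, 22016]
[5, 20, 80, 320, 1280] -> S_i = 5*4^i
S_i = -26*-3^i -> [-26, 78, -234, 702, -2106]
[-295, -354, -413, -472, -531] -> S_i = -295 + -59*i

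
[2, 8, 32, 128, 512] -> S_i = 2*4^i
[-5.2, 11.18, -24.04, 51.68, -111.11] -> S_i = -5.20*(-2.15)^i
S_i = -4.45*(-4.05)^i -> [-4.45, 18.02, -72.99, 295.61, -1197.24]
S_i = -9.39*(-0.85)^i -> [-9.39, 7.98, -6.78, 5.77, -4.9]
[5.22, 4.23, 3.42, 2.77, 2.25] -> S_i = 5.22*0.81^i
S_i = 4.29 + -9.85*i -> [4.29, -5.56, -15.41, -25.26, -35.11]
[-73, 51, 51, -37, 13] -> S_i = Random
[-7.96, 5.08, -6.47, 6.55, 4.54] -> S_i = Random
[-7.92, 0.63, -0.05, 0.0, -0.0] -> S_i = -7.92*(-0.08)^i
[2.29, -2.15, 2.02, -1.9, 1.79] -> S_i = 2.29*(-0.94)^i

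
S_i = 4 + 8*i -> [4, 12, 20, 28, 36]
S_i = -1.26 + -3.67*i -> [-1.26, -4.93, -8.6, -12.27, -15.94]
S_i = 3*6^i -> [3, 18, 108, 648, 3888]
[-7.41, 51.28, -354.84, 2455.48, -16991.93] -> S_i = -7.41*(-6.92)^i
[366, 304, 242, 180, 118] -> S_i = 366 + -62*i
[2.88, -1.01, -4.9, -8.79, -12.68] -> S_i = 2.88 + -3.89*i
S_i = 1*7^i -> [1, 7, 49, 343, 2401]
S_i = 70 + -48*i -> [70, 22, -26, -74, -122]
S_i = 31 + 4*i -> [31, 35, 39, 43, 47]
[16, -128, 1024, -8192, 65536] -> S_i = 16*-8^i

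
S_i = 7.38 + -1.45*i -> [7.38, 5.93, 4.48, 3.03, 1.58]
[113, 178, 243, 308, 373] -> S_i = 113 + 65*i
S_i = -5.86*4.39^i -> [-5.86, -25.73, -112.93, -495.78, -2176.49]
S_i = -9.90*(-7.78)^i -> [-9.9, 77.02, -599.23, 4662.02, -36270.5]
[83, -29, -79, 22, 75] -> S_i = Random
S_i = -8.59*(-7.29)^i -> [-8.59, 62.62, -456.51, 3327.94, -24260.7]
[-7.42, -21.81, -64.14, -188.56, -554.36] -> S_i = -7.42*2.94^i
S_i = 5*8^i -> [5, 40, 320, 2560, 20480]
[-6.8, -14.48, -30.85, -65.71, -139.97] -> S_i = -6.80*2.13^i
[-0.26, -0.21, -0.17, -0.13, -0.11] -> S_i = -0.26*0.80^i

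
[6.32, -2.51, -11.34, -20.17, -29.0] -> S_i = 6.32 + -8.83*i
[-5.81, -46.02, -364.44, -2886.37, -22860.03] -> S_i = -5.81*7.92^i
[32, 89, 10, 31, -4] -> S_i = Random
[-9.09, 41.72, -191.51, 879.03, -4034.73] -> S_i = -9.09*(-4.59)^i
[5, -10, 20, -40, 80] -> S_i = 5*-2^i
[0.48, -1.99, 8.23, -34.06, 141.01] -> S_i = 0.48*(-4.14)^i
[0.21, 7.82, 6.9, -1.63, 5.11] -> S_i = Random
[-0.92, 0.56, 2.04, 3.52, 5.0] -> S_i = -0.92 + 1.48*i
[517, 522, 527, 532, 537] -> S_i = 517 + 5*i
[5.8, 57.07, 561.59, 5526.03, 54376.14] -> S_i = 5.80*9.84^i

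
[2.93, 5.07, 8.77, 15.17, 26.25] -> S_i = 2.93*1.73^i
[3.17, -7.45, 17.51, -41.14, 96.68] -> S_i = 3.17*(-2.35)^i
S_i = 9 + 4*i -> [9, 13, 17, 21, 25]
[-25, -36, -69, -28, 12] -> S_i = Random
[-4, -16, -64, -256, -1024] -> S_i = -4*4^i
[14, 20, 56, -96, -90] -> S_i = Random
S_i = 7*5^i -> [7, 35, 175, 875, 4375]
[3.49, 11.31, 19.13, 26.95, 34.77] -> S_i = 3.49 + 7.82*i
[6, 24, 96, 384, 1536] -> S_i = 6*4^i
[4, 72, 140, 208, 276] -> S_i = 4 + 68*i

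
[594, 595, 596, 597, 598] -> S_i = 594 + 1*i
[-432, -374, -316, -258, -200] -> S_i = -432 + 58*i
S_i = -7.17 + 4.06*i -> [-7.17, -3.11, 0.95, 5.01, 9.07]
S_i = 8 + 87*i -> [8, 95, 182, 269, 356]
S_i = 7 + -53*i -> [7, -46, -99, -152, -205]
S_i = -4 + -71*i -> [-4, -75, -146, -217, -288]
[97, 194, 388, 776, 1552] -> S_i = 97*2^i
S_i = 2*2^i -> [2, 4, 8, 16, 32]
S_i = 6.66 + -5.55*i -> [6.66, 1.11, -4.44, -9.99, -15.54]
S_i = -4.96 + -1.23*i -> [-4.96, -6.19, -7.42, -8.65, -9.88]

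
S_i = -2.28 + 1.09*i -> [-2.28, -1.19, -0.1, 0.99, 2.08]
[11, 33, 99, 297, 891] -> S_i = 11*3^i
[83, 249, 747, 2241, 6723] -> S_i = 83*3^i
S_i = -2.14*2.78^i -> [-2.14, -5.95, -16.54, -45.98, -127.82]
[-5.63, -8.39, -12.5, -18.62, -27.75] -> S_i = -5.63*1.49^i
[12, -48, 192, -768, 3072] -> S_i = 12*-4^i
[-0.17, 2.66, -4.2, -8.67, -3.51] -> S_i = Random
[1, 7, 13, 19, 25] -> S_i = 1 + 6*i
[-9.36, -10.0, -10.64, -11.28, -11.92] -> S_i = -9.36 + -0.64*i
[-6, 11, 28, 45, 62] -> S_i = -6 + 17*i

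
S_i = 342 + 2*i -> [342, 344, 346, 348, 350]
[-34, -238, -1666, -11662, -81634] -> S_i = -34*7^i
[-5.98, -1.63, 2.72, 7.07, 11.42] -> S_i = -5.98 + 4.35*i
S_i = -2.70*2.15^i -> [-2.7, -5.8, -12.48, -26.83, -57.69]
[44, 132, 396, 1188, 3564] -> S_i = 44*3^i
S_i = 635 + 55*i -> [635, 690, 745, 800, 855]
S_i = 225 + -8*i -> [225, 217, 209, 201, 193]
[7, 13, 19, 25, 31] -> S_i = 7 + 6*i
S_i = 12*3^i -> [12, 36, 108, 324, 972]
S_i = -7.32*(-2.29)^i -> [-7.32, 16.76, -38.39, 87.91, -201.3]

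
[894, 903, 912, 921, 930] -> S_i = 894 + 9*i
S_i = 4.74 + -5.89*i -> [4.74, -1.15, -7.04, -12.93, -18.82]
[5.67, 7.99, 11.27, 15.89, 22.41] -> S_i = 5.67*1.41^i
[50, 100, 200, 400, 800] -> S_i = 50*2^i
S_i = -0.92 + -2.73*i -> [-0.92, -3.65, -6.38, -9.11, -11.84]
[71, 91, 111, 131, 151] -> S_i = 71 + 20*i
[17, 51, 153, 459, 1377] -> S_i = 17*3^i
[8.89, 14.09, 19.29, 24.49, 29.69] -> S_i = 8.89 + 5.20*i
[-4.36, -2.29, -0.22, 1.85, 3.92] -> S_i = -4.36 + 2.07*i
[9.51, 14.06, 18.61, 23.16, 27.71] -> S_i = 9.51 + 4.55*i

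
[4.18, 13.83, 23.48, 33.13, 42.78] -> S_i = 4.18 + 9.65*i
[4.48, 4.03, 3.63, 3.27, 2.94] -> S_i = 4.48*0.90^i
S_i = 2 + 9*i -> [2, 11, 20, 29, 38]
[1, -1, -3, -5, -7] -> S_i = 1 + -2*i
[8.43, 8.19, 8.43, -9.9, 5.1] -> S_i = Random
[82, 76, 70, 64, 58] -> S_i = 82 + -6*i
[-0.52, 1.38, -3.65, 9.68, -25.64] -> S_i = -0.52*(-2.65)^i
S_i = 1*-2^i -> [1, -2, 4, -8, 16]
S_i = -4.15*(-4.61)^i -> [-4.15, 19.13, -88.2, 406.58, -1874.35]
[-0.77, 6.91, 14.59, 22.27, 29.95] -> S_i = -0.77 + 7.68*i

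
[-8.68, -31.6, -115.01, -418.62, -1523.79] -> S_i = -8.68*3.64^i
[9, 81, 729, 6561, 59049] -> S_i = 9*9^i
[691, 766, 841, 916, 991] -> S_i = 691 + 75*i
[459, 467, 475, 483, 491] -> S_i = 459 + 8*i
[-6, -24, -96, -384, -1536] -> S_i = -6*4^i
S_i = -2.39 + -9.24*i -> [-2.39, -11.63, -20.87, -30.11, -39.35]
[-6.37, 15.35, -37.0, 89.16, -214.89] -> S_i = -6.37*(-2.41)^i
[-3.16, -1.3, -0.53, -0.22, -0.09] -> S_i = -3.16*0.41^i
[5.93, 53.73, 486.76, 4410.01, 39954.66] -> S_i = 5.93*9.06^i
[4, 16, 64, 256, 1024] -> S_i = 4*4^i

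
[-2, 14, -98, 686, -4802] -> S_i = -2*-7^i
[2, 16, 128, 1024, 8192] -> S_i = 2*8^i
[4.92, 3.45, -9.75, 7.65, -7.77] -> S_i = Random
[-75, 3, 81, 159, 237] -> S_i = -75 + 78*i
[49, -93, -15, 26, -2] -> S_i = Random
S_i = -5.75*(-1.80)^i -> [-5.75, 10.35, -18.63, 33.53, -60.36]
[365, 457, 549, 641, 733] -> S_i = 365 + 92*i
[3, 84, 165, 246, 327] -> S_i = 3 + 81*i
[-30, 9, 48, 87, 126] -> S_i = -30 + 39*i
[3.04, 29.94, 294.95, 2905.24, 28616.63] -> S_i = 3.04*9.85^i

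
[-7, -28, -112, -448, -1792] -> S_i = -7*4^i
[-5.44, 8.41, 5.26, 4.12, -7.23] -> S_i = Random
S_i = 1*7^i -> [1, 7, 49, 343, 2401]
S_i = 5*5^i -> [5, 25, 125, 625, 3125]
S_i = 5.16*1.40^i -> [5.16, 7.22, 10.11, 14.16, 19.82]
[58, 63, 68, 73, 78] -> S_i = 58 + 5*i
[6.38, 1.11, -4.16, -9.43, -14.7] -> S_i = 6.38 + -5.27*i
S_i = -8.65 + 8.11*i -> [-8.65, -0.54, 7.57, 15.68, 23.79]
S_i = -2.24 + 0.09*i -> [-2.24, -2.15, -2.06, -1.97, -1.88]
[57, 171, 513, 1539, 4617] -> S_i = 57*3^i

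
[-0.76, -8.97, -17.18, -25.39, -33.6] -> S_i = -0.76 + -8.21*i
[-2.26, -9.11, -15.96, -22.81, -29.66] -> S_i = -2.26 + -6.85*i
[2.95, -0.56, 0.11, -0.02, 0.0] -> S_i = 2.95*(-0.19)^i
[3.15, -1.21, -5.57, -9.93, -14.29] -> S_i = 3.15 + -4.36*i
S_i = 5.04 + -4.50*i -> [5.04, 0.54, -3.96, -8.46, -12.96]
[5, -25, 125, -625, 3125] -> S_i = 5*-5^i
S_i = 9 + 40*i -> [9, 49, 89, 129, 169]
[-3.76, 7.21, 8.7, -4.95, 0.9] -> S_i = Random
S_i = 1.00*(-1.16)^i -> [1.0, -1.16, 1.35, -1.56, 1.81]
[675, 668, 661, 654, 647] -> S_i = 675 + -7*i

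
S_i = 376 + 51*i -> [376, 427, 478, 529, 580]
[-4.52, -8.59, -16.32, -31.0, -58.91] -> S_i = -4.52*1.90^i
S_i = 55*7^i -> [55, 385, 2695, 18865, 132055]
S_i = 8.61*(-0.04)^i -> [8.61, -0.34, 0.01, -0.0, 0.0]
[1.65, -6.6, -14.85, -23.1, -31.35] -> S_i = 1.65 + -8.25*i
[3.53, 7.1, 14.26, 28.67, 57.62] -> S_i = 3.53*2.01^i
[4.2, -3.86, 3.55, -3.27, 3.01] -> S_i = 4.20*(-0.92)^i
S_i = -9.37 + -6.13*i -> [-9.37, -15.5, -21.63, -27.76, -33.89]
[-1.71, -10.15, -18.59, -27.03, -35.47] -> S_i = -1.71 + -8.44*i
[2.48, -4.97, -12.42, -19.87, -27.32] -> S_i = 2.48 + -7.45*i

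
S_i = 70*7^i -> [70, 490, 3430, 24010, 168070]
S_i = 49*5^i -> [49, 245, 1225, 6125, 30625]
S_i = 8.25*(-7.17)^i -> [8.25, -59.15, 424.12, -3040.96, 21803.72]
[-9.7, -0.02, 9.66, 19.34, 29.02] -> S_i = -9.70 + 9.68*i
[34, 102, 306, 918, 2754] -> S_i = 34*3^i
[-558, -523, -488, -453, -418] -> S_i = -558 + 35*i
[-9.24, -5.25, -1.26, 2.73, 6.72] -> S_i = -9.24 + 3.99*i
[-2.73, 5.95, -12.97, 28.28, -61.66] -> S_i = -2.73*(-2.18)^i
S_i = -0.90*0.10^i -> [-0.9, -0.09, -0.01, -0.0, -0.0]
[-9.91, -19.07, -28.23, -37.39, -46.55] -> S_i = -9.91 + -9.16*i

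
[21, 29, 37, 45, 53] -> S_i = 21 + 8*i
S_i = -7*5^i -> [-7, -35, -175, -875, -4375]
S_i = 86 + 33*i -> [86, 119, 152, 185, 218]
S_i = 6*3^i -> [6, 18, 54, 162, 486]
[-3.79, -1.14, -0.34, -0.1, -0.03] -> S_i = -3.79*0.30^i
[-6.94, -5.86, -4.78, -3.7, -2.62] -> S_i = -6.94 + 1.08*i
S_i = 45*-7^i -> [45, -315, 2205, -15435, 108045]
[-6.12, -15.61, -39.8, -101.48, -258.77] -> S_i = -6.12*2.55^i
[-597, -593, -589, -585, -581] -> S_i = -597 + 4*i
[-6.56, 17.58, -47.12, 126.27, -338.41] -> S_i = -6.56*(-2.68)^i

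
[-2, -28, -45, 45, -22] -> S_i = Random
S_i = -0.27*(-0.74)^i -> [-0.27, 0.2, -0.15, 0.11, -0.08]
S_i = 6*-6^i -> [6, -36, 216, -1296, 7776]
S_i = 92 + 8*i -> [92, 100, 108, 116, 124]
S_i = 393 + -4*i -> [393, 389, 385, 381, 377]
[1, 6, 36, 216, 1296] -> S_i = 1*6^i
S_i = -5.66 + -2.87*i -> [-5.66, -8.53, -11.4, -14.27, -17.14]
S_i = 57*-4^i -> [57, -228, 912, -3648, 14592]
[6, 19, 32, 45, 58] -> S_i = 6 + 13*i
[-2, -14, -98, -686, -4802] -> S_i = -2*7^i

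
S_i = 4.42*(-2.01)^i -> [4.42, -8.88, 17.86, -35.89, 72.15]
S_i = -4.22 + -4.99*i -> [-4.22, -9.21, -14.2, -19.19, -24.18]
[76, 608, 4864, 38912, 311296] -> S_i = 76*8^i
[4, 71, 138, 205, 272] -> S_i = 4 + 67*i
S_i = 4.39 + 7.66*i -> [4.39, 12.05, 19.71, 27.37, 35.03]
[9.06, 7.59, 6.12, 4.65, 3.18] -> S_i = 9.06 + -1.47*i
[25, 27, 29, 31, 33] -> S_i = 25 + 2*i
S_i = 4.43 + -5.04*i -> [4.43, -0.61, -5.65, -10.69, -15.73]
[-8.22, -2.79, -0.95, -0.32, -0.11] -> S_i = -8.22*0.34^i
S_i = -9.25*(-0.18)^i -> [-9.25, 1.66, -0.3, 0.05, -0.01]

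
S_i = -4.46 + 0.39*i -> [-4.46, -4.07, -3.68, -3.29, -2.9]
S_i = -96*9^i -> [-96, -864, -7776, -69984, -629856]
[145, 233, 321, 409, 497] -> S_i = 145 + 88*i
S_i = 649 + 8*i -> [649, 657, 665, 673, 681]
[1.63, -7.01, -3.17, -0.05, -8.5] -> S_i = Random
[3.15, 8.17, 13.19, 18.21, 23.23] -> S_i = 3.15 + 5.02*i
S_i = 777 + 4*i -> [777, 781, 785, 789, 793]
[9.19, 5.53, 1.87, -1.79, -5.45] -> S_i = 9.19 + -3.66*i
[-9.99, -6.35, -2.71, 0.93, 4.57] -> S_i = -9.99 + 3.64*i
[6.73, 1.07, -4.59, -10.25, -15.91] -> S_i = 6.73 + -5.66*i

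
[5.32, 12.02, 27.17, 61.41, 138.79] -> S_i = 5.32*2.26^i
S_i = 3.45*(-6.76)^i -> [3.45, -23.32, 157.66, -1065.76, 7204.53]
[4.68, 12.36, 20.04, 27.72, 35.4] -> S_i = 4.68 + 7.68*i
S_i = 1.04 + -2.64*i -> [1.04, -1.6, -4.24, -6.88, -9.52]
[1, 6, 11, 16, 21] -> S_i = 1 + 5*i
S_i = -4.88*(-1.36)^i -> [-4.88, 6.64, -9.03, 12.28, -16.69]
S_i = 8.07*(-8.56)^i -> [8.07, -69.08, 591.32, -5061.68, 43328.0]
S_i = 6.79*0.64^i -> [6.79, 4.35, 2.78, 1.78, 1.14]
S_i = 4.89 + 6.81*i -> [4.89, 11.7, 18.51, 25.32, 32.13]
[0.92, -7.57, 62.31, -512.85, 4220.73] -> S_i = 0.92*(-8.23)^i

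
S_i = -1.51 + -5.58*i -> [-1.51, -7.09, -12.67, -18.25, -23.83]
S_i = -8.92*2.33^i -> [-8.92, -20.78, -48.43, -112.83, -262.9]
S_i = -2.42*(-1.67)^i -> [-2.42, 4.04, -6.75, 11.27, -18.82]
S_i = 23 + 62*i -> [23, 85, 147, 209, 271]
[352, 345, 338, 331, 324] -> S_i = 352 + -7*i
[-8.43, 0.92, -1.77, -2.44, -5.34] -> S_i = Random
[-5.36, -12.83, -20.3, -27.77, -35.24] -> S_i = -5.36 + -7.47*i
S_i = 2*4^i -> [2, 8, 32, 128, 512]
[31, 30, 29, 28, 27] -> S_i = 31 + -1*i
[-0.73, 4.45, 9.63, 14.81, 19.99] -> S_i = -0.73 + 5.18*i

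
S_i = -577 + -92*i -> [-577, -669, -761, -853, -945]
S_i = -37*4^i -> [-37, -148, -592, -2368, -9472]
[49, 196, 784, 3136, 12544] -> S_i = 49*4^i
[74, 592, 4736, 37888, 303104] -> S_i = 74*8^i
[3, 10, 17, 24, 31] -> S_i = 3 + 7*i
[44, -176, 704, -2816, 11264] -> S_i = 44*-4^i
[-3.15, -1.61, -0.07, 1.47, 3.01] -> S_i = -3.15 + 1.54*i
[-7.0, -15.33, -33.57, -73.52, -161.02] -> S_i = -7.00*2.19^i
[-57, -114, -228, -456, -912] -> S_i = -57*2^i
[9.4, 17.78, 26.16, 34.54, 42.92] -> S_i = 9.40 + 8.38*i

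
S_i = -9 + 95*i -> [-9, 86, 181, 276, 371]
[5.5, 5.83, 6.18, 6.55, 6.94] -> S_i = 5.50*1.06^i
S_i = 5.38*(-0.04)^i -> [5.38, -0.22, 0.01, -0.0, 0.0]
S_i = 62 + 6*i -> [62, 68, 74, 80, 86]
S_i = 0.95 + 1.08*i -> [0.95, 2.03, 3.11, 4.19, 5.27]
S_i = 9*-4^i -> [9, -36, 144, -576, 2304]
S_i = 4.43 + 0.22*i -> [4.43, 4.65, 4.87, 5.09, 5.31]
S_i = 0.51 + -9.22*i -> [0.51, -8.71, -17.93, -27.15, -36.37]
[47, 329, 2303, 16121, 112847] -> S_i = 47*7^i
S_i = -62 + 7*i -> [-62, -55, -48, -41, -34]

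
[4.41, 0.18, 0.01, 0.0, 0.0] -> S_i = 4.41*0.04^i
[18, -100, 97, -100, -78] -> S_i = Random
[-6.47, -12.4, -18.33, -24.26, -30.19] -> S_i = -6.47 + -5.93*i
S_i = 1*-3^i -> [1, -3, 9, -27, 81]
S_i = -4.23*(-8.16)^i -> [-4.23, 34.52, -281.66, 2298.32, -18754.31]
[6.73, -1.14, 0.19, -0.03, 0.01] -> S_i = 6.73*(-0.17)^i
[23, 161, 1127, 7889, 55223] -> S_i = 23*7^i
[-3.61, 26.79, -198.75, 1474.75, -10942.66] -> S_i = -3.61*(-7.42)^i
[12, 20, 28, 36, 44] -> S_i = 12 + 8*i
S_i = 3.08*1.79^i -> [3.08, 5.51, 9.87, 17.66, 31.62]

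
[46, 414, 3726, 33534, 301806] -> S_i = 46*9^i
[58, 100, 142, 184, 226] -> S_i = 58 + 42*i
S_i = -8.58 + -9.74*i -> [-8.58, -18.32, -28.06, -37.8, -47.54]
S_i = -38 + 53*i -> [-38, 15, 68, 121, 174]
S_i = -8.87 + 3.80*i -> [-8.87, -5.07, -1.27, 2.53, 6.33]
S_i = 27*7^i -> [27, 189, 1323, 9261, 64827]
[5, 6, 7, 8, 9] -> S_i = 5 + 1*i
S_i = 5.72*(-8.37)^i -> [5.72, -47.88, 400.73, -3354.07, 28073.58]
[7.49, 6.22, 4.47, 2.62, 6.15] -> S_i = Random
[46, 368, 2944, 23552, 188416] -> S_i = 46*8^i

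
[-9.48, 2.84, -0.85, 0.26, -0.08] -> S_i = -9.48*(-0.30)^i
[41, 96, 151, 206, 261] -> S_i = 41 + 55*i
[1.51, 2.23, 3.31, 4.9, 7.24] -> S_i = 1.51*1.48^i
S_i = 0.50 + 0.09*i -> [0.5, 0.59, 0.68, 0.77, 0.86]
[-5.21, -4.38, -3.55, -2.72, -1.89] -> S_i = -5.21 + 0.83*i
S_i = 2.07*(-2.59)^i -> [2.07, -5.36, 13.89, -35.96, 93.15]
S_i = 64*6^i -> [64, 384, 2304, 13824, 82944]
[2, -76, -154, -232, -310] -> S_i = 2 + -78*i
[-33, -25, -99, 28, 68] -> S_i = Random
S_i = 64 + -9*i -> [64, 55, 46, 37, 28]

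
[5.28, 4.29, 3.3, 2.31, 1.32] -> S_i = 5.28 + -0.99*i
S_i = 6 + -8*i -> [6, -2, -10, -18, -26]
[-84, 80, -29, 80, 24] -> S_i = Random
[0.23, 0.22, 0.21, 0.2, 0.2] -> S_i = 0.23*0.96^i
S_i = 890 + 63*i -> [890, 953, 1016, 1079, 1142]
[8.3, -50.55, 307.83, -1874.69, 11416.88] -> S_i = 8.30*(-6.09)^i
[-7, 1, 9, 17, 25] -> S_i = -7 + 8*i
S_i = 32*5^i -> [32, 160, 800, 4000, 20000]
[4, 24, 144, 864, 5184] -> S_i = 4*6^i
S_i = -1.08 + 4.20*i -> [-1.08, 3.12, 7.32, 11.52, 15.72]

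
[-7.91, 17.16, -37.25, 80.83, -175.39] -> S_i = -7.91*(-2.17)^i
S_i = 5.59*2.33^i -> [5.59, 13.02, 30.35, 70.71, 164.75]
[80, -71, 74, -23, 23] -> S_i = Random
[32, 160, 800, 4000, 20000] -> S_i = 32*5^i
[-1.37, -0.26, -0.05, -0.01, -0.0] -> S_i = -1.37*0.19^i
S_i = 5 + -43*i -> [5, -38, -81, -124, -167]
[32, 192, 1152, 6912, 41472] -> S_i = 32*6^i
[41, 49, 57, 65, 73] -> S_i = 41 + 8*i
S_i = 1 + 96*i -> [1, 97, 193, 289, 385]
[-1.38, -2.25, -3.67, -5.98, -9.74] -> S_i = -1.38*1.63^i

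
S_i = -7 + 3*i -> [-7, -4, -1, 2, 5]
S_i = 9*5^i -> [9, 45, 225, 1125, 5625]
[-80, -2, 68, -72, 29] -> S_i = Random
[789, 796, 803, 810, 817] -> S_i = 789 + 7*i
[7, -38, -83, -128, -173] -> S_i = 7 + -45*i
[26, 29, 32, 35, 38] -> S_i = 26 + 3*i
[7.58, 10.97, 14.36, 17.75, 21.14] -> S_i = 7.58 + 3.39*i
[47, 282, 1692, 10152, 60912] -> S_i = 47*6^i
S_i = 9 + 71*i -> [9, 80, 151, 222, 293]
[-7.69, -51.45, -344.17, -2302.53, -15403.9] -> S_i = -7.69*6.69^i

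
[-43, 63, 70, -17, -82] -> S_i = Random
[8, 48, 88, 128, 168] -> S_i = 8 + 40*i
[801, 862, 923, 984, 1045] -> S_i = 801 + 61*i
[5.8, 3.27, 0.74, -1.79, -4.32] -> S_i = 5.80 + -2.53*i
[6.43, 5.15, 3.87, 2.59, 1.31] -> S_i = 6.43 + -1.28*i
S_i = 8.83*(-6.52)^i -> [8.83, -57.57, 375.37, -2447.39, 15956.99]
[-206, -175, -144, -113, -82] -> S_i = -206 + 31*i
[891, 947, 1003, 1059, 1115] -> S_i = 891 + 56*i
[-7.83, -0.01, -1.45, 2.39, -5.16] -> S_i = Random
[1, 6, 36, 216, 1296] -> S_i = 1*6^i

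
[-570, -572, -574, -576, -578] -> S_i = -570 + -2*i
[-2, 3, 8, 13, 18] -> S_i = -2 + 5*i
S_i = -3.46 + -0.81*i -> [-3.46, -4.27, -5.08, -5.89, -6.7]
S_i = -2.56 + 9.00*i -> [-2.56, 6.44, 15.44, 24.44, 33.44]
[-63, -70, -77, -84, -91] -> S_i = -63 + -7*i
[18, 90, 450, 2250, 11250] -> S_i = 18*5^i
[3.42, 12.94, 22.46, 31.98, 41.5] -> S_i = 3.42 + 9.52*i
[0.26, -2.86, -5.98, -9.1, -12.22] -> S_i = 0.26 + -3.12*i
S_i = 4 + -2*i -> [4, 2, 0, -2, -4]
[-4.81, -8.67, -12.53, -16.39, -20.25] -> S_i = -4.81 + -3.86*i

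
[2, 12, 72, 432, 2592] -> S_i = 2*6^i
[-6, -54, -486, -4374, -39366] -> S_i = -6*9^i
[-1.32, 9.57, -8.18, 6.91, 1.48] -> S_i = Random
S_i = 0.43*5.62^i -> [0.43, 2.42, 13.58, 76.33, 428.96]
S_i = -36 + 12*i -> [-36, -24, -12, 0, 12]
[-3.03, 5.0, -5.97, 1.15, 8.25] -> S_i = Random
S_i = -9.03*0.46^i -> [-9.03, -4.15, -1.91, -0.88, -0.4]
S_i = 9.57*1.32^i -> [9.57, 12.63, 16.67, 22.01, 29.05]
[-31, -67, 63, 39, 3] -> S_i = Random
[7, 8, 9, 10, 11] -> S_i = 7 + 1*i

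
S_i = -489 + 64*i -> [-489, -425, -361, -297, -233]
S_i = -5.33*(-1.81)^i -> [-5.33, 9.65, -17.46, 31.61, -57.21]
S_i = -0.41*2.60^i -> [-0.41, -1.07, -2.77, -7.21, -18.74]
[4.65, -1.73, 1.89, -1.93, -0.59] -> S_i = Random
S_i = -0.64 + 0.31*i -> [-0.64, -0.33, -0.02, 0.29, 0.6]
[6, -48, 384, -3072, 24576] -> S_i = 6*-8^i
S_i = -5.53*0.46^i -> [-5.53, -2.54, -1.17, -0.54, -0.25]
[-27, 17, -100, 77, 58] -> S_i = Random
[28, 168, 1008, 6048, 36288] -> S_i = 28*6^i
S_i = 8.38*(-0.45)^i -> [8.38, -3.77, 1.7, -0.76, 0.34]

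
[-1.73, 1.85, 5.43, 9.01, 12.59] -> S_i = -1.73 + 3.58*i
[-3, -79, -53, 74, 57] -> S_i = Random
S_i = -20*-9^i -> [-20, 180, -1620, 14580, -131220]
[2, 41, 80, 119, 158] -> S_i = 2 + 39*i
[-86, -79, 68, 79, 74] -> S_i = Random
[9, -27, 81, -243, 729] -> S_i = 9*-3^i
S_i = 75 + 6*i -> [75, 81, 87, 93, 99]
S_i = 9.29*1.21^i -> [9.29, 11.24, 13.6, 16.46, 19.91]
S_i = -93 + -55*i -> [-93, -148, -203, -258, -313]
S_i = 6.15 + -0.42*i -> [6.15, 5.73, 5.31, 4.89, 4.47]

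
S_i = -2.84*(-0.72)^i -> [-2.84, 2.04, -1.47, 1.06, -0.76]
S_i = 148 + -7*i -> [148, 141, 134, 127, 120]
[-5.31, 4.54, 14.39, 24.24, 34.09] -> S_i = -5.31 + 9.85*i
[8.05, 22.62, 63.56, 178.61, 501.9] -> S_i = 8.05*2.81^i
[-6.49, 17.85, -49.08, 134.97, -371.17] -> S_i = -6.49*(-2.75)^i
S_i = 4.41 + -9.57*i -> [4.41, -5.16, -14.73, -24.3, -33.87]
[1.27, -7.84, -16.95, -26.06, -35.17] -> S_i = 1.27 + -9.11*i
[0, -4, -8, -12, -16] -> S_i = 0 + -4*i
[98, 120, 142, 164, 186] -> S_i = 98 + 22*i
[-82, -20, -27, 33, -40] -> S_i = Random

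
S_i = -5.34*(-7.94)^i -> [-5.34, 42.4, -336.65, 2673.02, -21223.81]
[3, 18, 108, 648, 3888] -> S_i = 3*6^i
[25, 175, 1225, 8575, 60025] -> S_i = 25*7^i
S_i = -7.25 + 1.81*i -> [-7.25, -5.44, -3.63, -1.82, -0.01]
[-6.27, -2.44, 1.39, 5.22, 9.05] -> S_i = -6.27 + 3.83*i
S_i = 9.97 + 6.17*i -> [9.97, 16.14, 22.31, 28.48, 34.65]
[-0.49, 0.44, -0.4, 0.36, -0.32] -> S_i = -0.49*(-0.90)^i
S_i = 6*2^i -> [6, 12, 24, 48, 96]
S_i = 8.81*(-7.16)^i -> [8.81, -63.08, 451.65, -3233.81, 23154.1]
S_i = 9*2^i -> [9, 18, 36, 72, 144]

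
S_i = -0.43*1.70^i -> [-0.43, -0.73, -1.24, -2.11, -3.59]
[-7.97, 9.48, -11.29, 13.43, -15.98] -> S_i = -7.97*(-1.19)^i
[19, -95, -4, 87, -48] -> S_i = Random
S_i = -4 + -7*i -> [-4, -11, -18, -25, -32]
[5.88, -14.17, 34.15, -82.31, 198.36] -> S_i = 5.88*(-2.41)^i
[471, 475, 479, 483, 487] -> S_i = 471 + 4*i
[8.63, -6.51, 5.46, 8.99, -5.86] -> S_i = Random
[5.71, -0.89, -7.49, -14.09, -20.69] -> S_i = 5.71 + -6.60*i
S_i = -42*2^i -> [-42, -84, -168, -336, -672]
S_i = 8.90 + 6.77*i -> [8.9, 15.67, 22.44, 29.21, 35.98]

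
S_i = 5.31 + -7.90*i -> [5.31, -2.59, -10.49, -18.39, -26.29]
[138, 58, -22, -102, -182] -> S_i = 138 + -80*i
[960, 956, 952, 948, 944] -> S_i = 960 + -4*i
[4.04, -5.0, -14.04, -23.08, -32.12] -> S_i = 4.04 + -9.04*i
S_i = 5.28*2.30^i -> [5.28, 12.14, 27.93, 64.24, 147.76]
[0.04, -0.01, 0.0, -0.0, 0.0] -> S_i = 0.04*(-0.24)^i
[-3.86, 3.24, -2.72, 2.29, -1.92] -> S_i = -3.86*(-0.84)^i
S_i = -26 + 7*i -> [-26, -19, -12, -5, 2]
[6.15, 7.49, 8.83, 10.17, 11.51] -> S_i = 6.15 + 1.34*i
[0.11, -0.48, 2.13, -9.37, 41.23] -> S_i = 0.11*(-4.40)^i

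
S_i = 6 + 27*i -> [6, 33, 60, 87, 114]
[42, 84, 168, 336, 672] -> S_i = 42*2^i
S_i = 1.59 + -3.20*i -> [1.59, -1.61, -4.81, -8.01, -11.21]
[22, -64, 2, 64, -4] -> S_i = Random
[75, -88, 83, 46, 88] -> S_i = Random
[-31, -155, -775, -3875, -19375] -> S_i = -31*5^i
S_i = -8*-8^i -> [-8, 64, -512, 4096, -32768]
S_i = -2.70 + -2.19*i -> [-2.7, -4.89, -7.08, -9.27, -11.46]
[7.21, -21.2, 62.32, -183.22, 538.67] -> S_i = 7.21*(-2.94)^i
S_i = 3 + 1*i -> [3, 4, 5, 6, 7]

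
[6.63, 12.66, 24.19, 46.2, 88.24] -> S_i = 6.63*1.91^i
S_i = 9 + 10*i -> [9, 19, 29, 39, 49]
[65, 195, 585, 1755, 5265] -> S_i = 65*3^i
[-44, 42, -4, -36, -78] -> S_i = Random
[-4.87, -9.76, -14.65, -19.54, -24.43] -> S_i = -4.87 + -4.89*i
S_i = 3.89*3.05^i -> [3.89, 11.86, 36.19, 110.37, 336.63]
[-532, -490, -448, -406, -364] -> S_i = -532 + 42*i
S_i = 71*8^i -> [71, 568, 4544, 36352, 290816]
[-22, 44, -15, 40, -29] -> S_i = Random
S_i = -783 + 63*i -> [-783, -720, -657, -594, -531]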